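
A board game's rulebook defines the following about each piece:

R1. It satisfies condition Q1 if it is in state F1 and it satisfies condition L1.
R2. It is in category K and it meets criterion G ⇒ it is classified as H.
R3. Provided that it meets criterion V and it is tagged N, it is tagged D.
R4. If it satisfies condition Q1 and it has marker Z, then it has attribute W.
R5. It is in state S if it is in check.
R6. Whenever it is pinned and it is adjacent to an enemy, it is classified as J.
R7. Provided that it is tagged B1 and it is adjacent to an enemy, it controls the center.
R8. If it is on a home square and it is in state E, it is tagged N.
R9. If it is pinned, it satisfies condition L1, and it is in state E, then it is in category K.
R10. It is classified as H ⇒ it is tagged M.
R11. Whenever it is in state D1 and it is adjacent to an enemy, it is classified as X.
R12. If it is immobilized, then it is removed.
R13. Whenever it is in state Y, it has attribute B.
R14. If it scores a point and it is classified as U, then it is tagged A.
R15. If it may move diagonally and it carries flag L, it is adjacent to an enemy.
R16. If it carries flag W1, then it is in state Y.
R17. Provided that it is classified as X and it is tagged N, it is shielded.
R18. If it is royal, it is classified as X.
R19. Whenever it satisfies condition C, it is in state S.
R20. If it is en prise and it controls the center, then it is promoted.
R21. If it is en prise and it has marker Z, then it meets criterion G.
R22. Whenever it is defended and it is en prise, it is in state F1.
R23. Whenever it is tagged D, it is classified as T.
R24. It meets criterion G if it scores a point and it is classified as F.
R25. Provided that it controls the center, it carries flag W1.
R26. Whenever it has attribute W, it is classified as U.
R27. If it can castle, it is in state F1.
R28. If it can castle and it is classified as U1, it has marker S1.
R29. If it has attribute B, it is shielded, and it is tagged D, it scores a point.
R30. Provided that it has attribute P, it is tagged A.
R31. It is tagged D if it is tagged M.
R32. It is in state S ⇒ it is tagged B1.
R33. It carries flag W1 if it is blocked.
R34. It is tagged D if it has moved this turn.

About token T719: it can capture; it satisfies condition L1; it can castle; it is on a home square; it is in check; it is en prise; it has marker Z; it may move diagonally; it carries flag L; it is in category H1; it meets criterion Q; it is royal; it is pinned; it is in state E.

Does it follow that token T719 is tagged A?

By R5 (it is in check): it is in state S.
By R8 (it is on a home square, it is in state E): it is tagged N.
By R9 (it is pinned, it satisfies condition L1, it is in state E): it is in category K.
By R15 (it may move diagonally, it carries flag L): it is adjacent to an enemy.
By R18 (it is royal): it is classified as X.
By R21 (it is en prise, it has marker Z): it meets criterion G.
By R27 (it can castle): it is in state F1.
By R32 (it is in state S): it is tagged B1.
By R1 (it is in state F1, it satisfies condition L1): it satisfies condition Q1.
By R2 (it is in category K, it meets criterion G): it is classified as H.
By R4 (it satisfies condition Q1, it has marker Z): it has attribute W.
By R7 (it is tagged B1, it is adjacent to an enemy): it controls the center.
By R10 (it is classified as H): it is tagged M.
By R17 (it is classified as X, it is tagged N): it is shielded.
By R25 (it controls the center): it carries flag W1.
By R26 (it has attribute W): it is classified as U.
By R31 (it is tagged M): it is tagged D.
By R16 (it carries flag W1): it is in state Y.
By R13 (it is in state Y): it has attribute B.
By R29 (it has attribute B, it is shielded, it is tagged D): it scores a point.
By R14 (it scores a point, it is classified as U): it is tagged A.

Yes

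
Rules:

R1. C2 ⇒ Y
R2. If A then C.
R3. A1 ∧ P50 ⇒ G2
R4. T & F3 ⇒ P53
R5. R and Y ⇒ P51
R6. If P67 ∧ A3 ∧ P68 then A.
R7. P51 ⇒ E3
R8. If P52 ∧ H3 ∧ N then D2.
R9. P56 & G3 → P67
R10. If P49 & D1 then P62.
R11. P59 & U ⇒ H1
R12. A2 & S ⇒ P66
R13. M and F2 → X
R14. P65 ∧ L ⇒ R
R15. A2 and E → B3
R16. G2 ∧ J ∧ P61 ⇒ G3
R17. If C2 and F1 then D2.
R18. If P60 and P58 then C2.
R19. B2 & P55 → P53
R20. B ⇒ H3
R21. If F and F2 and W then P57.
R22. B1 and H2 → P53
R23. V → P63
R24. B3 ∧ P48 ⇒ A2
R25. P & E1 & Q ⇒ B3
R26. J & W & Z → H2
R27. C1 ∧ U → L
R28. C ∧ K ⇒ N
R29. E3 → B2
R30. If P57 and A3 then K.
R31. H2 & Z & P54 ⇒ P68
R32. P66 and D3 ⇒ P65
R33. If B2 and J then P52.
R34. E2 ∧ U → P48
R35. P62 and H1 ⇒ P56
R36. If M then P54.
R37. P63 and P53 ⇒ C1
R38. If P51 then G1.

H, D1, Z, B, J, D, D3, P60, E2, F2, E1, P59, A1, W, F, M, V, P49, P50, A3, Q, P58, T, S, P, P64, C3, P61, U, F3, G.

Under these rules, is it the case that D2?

G2  (by R3: A1, P50)
P53  (by R4: T, F3)
P62  (by R10: P49, D1)
H1  (by R11: P59, U)
G3  (by R16: G2, J, P61)
C2  (by R18: P60, P58)
H3  (by R20: B)
P57  (by R21: F, F2, W)
P63  (by R23: V)
B3  (by R25: P, E1, Q)
H2  (by R26: J, W, Z)
K  (by R30: P57, A3)
P48  (by R34: E2, U)
P56  (by R35: P62, H1)
P54  (by R36: M)
C1  (by R37: P63, P53)
Y  (by R1: C2)
P67  (by R9: P56, G3)
A2  (by R24: B3, P48)
L  (by R27: C1, U)
P68  (by R31: H2, Z, P54)
A  (by R6: P67, A3, P68)
P66  (by R12: A2, S)
P65  (by R32: P66, D3)
C  (by R2: A)
R  (by R14: P65, L)
N  (by R28: C, K)
P51  (by R5: R, Y)
E3  (by R7: P51)
B2  (by R29: E3)
P52  (by R33: B2, J)
D2  (by R8: P52, H3, N)

Yes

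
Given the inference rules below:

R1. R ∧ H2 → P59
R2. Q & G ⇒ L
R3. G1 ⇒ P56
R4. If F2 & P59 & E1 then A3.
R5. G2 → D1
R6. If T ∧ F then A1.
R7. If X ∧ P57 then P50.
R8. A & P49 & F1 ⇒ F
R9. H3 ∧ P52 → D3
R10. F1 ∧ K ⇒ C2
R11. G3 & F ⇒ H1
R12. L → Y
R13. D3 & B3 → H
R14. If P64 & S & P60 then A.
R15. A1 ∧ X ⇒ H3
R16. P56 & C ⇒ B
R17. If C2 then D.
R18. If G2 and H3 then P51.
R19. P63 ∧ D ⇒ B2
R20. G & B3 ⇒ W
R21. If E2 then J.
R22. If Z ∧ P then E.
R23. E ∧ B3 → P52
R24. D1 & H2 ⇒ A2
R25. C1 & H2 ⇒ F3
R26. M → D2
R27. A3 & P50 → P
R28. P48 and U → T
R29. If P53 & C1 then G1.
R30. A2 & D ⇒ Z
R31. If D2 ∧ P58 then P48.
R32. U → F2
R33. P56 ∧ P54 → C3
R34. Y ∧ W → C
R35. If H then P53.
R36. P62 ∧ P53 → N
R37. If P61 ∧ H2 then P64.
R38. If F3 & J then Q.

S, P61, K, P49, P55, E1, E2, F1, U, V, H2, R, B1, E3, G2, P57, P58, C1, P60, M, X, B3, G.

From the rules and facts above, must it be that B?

P59  (by R1: R, H2)
D1  (by R5: G2)
P50  (by R7: X, P57)
C2  (by R10: F1, K)
D  (by R17: C2)
W  (by R20: G, B3)
J  (by R21: E2)
A2  (by R24: D1, H2)
F3  (by R25: C1, H2)
D2  (by R26: M)
Z  (by R30: A2, D)
P48  (by R31: D2, P58)
F2  (by R32: U)
P64  (by R37: P61, H2)
Q  (by R38: F3, J)
L  (by R2: Q, G)
A3  (by R4: F2, P59, E1)
Y  (by R12: L)
A  (by R14: P64, S, P60)
P  (by R27: A3, P50)
T  (by R28: P48, U)
C  (by R34: Y, W)
F  (by R8: A, P49, F1)
E  (by R22: Z, P)
P52  (by R23: E, B3)
A1  (by R6: T, F)
H3  (by R15: A1, X)
D3  (by R9: H3, P52)
H  (by R13: D3, B3)
P53  (by R35: H)
G1  (by R29: P53, C1)
P56  (by R3: G1)
B  (by R16: P56, C)

Yes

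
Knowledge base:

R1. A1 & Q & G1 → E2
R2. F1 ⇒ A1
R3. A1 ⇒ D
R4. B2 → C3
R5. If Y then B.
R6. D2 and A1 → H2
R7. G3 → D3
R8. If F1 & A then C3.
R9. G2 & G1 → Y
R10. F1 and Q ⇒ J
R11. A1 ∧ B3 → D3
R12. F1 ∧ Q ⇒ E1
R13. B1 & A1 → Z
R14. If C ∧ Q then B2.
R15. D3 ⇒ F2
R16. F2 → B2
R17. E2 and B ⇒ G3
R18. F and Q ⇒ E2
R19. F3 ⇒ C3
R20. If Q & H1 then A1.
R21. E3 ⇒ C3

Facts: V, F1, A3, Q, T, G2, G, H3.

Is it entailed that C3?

Forward chaining from the given facts derives: A1, D, J, E1.
Rules concluding C3: R4 needs B2; R8 needs A; R19 needs F3; R21 needs E3 — none of these are established.

No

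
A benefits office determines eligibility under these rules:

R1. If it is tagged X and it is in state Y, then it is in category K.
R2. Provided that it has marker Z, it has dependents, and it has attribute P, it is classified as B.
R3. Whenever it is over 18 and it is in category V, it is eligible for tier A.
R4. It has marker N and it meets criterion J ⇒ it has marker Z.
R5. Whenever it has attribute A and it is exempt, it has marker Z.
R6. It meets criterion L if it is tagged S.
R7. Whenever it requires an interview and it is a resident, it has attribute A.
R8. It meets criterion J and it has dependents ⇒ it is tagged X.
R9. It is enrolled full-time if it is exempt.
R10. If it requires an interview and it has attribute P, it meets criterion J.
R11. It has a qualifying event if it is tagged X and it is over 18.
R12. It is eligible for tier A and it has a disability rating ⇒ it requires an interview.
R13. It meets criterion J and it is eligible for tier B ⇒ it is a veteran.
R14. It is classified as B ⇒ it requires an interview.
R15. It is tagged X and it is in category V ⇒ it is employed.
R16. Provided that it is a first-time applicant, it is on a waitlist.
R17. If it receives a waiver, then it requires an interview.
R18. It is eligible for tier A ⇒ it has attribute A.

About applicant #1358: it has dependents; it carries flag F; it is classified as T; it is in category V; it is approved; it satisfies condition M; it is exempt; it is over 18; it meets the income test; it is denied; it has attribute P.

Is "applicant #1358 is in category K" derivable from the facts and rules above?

No

Forward chaining from the given facts derives: is eligible for tier A, is enrolled full-time, has attribute A, has marker Z, is classified as B, requires an interview, meets criterion J, is tagged X, has a qualifying event, is employed.
The only rule concluding "it is in category K" is R1, which needs "it is in state Y"; that is never established.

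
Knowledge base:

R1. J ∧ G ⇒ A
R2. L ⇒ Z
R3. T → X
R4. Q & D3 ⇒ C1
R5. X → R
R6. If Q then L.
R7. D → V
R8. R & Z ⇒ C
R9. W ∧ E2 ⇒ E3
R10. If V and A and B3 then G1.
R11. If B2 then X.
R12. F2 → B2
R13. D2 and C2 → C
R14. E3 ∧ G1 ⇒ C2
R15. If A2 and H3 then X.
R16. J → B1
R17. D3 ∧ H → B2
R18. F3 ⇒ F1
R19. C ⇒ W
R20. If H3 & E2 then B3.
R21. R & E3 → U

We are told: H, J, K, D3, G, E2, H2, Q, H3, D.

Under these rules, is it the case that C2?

A  (by R1: J, G)
L  (by R6: Q)
V  (by R7: D)
B2  (by R17: D3, H)
B3  (by R20: H3, E2)
Z  (by R2: L)
G1  (by R10: V, A, B3)
X  (by R11: B2)
R  (by R5: X)
C  (by R8: R, Z)
W  (by R19: C)
E3  (by R9: W, E2)
C2  (by R14: E3, G1)

Yes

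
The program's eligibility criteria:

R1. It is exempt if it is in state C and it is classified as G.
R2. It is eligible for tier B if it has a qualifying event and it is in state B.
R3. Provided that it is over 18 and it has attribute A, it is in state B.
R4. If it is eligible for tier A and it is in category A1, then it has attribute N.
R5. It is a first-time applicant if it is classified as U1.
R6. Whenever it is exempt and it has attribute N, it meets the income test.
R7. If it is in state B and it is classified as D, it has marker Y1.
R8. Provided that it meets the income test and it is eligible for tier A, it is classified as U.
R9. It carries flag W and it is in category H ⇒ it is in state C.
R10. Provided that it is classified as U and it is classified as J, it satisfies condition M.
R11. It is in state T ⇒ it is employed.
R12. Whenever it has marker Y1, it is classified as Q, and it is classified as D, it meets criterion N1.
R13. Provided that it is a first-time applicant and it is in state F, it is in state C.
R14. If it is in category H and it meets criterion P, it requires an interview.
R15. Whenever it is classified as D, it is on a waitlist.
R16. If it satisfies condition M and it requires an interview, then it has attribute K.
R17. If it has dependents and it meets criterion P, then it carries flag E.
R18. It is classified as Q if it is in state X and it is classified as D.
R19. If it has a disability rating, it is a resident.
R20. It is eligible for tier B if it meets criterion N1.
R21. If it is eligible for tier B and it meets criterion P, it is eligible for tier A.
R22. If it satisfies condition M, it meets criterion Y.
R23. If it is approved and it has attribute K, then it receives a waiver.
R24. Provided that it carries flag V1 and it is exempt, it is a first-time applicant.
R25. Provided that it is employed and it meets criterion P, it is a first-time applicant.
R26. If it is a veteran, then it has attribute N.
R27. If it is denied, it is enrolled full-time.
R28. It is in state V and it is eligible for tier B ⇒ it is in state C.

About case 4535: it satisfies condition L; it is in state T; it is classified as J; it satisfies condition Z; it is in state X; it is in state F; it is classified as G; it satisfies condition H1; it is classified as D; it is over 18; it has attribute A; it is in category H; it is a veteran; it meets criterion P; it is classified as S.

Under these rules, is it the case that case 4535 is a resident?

No

Forward chaining from the given facts derives: is in state B, has marker Y1, is employed, requires an interview, is on a waitlist, is classified as Q, is a first-time applicant, has attribute N, meets criterion N1, is in state C, is eligible for tier B, is eligible for tier A, is exempt, meets the income test, is classified as U, satisfies condition M, has attribute K, meets criterion Y.
The only rule concluding "it is a resident" is R19, which needs "it has a disability rating"; that is never established.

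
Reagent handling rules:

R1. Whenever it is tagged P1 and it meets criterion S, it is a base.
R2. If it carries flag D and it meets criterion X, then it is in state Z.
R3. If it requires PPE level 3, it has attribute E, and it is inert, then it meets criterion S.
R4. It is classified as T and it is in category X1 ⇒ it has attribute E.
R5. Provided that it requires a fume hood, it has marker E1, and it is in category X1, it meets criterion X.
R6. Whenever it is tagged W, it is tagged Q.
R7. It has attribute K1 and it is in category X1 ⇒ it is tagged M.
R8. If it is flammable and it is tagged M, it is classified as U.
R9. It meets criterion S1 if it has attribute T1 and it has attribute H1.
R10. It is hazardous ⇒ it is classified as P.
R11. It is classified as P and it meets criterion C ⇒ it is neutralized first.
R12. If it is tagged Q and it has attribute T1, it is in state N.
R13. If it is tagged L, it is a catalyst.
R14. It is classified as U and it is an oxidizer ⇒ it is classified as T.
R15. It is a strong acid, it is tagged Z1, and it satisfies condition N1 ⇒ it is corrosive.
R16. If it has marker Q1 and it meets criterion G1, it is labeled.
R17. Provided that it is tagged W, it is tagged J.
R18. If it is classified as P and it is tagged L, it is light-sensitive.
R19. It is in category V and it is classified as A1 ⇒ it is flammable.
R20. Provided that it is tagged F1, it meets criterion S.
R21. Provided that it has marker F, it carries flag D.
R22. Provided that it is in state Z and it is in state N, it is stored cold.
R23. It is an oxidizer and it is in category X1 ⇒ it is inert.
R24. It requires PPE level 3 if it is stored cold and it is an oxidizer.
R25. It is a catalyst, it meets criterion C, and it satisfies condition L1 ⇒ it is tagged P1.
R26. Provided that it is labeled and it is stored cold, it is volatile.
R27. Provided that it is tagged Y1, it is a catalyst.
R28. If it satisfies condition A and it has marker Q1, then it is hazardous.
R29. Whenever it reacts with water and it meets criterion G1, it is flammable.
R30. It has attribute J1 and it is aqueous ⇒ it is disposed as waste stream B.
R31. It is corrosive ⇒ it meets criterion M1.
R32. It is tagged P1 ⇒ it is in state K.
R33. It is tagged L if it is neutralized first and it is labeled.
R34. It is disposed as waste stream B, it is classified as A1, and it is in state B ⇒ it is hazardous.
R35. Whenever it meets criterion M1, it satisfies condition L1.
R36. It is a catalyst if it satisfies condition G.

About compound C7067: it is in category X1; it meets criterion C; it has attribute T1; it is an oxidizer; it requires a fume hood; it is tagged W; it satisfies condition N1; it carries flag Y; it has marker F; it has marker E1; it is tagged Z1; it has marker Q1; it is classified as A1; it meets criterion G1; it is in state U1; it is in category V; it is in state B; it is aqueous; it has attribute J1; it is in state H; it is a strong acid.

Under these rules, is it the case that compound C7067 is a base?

No

Forward chaining from the given facts derives: meets criterion X, is tagged Q, is in state N, is corrosive, is labeled, is tagged J, is flammable, carries flag D, is inert, is disposed as waste stream B, meets criterion M1, is hazardous, satisfies condition L1, is in state Z, is classified as P, is neutralized first, is stored cold, requires PPE level 3, is volatile, is tagged L, is a catalyst, is light-sensitive, is tagged P1, is in state K.
The only rule concluding "it is a base" is R1, which needs "it meets criterion S"; that is never established.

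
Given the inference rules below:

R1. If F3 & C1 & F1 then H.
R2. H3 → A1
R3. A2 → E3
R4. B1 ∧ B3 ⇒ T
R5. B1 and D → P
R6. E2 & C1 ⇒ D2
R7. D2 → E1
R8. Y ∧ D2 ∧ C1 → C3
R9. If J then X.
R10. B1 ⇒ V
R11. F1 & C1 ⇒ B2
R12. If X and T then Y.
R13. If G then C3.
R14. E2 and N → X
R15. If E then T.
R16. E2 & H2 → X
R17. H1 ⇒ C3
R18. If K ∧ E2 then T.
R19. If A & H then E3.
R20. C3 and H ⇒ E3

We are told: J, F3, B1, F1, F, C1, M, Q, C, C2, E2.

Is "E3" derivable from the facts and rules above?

Forward chaining from the given facts derives: H, D2, E1, X, V, B2.
Rules concluding E3: R3 needs A2; R19 needs A; R20 needs C3 — none of these are established.

No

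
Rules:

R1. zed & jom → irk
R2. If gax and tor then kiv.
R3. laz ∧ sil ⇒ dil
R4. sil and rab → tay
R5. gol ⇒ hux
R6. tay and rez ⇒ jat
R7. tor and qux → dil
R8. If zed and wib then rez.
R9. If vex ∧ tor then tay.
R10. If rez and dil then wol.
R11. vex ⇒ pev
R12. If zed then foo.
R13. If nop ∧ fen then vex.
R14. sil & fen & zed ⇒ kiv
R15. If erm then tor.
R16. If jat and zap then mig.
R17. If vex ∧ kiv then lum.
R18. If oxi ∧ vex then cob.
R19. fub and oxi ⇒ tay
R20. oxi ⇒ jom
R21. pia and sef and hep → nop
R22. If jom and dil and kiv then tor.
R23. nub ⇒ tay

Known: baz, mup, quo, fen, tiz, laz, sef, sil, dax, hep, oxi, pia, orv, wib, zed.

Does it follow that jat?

Yes

dil  (by R3: laz, sil)
rez  (by R8: zed, wib)
kiv  (by R14: sil, fen, zed)
jom  (by R20: oxi)
nop  (by R21: pia, sef, hep)
tor  (by R22: jom, dil, kiv)
vex  (by R13: nop, fen)
tay  (by R9: vex, tor)
jat  (by R6: tay, rez)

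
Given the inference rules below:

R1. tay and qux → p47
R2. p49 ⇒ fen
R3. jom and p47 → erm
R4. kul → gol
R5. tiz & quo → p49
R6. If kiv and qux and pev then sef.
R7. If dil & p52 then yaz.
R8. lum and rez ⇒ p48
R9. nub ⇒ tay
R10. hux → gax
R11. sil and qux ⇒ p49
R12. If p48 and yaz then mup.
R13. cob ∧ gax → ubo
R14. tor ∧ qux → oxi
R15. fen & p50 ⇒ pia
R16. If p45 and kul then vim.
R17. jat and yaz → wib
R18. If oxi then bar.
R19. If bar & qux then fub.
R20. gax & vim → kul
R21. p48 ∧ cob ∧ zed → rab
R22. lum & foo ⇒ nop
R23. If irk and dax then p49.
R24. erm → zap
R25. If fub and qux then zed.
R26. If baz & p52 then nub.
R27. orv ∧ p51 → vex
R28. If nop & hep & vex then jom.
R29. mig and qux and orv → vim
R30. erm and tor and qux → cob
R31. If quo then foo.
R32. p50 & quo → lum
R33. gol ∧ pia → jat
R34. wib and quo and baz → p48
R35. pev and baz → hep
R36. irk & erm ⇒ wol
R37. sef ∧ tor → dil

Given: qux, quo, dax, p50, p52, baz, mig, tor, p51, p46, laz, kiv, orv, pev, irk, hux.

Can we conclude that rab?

sef  (by R6: kiv, qux, pev)
gax  (by R10: hux)
oxi  (by R14: tor, qux)
bar  (by R18: oxi)
fub  (by R19: bar, qux)
p49  (by R23: irk, dax)
zed  (by R25: fub, qux)
nub  (by R26: baz, p52)
vex  (by R27: orv, p51)
vim  (by R29: mig, qux, orv)
foo  (by R31: quo)
lum  (by R32: p50, quo)
hep  (by R35: pev, baz)
dil  (by R37: sef, tor)
fen  (by R2: p49)
yaz  (by R7: dil, p52)
tay  (by R9: nub)
pia  (by R15: fen, p50)
kul  (by R20: gax, vim)
nop  (by R22: lum, foo)
jom  (by R28: nop, hep, vex)
p47  (by R1: tay, qux)
erm  (by R3: jom, p47)
gol  (by R4: kul)
cob  (by R30: erm, tor, qux)
jat  (by R33: gol, pia)
wib  (by R17: jat, yaz)
p48  (by R34: wib, quo, baz)
rab  (by R21: p48, cob, zed)

Yes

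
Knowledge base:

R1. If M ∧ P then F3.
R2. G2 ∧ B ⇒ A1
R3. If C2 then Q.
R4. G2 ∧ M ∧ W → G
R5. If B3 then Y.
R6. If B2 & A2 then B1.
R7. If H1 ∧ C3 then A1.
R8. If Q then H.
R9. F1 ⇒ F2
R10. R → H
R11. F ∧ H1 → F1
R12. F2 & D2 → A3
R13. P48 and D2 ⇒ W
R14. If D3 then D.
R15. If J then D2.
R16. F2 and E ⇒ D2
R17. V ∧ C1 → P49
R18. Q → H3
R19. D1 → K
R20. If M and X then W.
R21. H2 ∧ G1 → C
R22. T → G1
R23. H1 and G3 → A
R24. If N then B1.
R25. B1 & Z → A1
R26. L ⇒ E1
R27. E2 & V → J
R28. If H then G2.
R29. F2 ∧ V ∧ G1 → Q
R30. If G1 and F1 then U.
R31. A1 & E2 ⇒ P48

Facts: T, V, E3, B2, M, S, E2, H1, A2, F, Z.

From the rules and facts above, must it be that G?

Yes

B1  (by R6: B2, A2)
F1  (by R11: F, H1)
G1  (by R22: T)
A1  (by R25: B1, Z)
J  (by R27: E2, V)
P48  (by R31: A1, E2)
F2  (by R9: F1)
D2  (by R15: J)
Q  (by R29: F2, V, G1)
H  (by R8: Q)
W  (by R13: P48, D2)
G2  (by R28: H)
G  (by R4: G2, M, W)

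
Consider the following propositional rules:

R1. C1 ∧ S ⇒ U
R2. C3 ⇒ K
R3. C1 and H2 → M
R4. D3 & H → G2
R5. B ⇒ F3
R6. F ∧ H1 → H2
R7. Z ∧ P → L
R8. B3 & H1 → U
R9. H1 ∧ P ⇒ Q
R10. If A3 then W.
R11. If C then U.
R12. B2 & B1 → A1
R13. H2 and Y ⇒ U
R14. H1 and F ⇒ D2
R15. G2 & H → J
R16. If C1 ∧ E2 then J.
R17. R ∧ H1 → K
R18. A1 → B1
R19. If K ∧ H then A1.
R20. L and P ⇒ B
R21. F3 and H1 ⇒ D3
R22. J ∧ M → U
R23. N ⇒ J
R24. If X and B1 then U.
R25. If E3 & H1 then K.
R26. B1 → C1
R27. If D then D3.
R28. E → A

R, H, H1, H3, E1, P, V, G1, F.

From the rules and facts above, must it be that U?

Forward chaining from the given facts derives: H2, Q, D2, K, A1, B1, C1, M.
Rules concluding U: R1 needs S; R8 needs B3; R11 needs C; R13 needs Y; R22 needs J; R24 needs X — none of these are established.

No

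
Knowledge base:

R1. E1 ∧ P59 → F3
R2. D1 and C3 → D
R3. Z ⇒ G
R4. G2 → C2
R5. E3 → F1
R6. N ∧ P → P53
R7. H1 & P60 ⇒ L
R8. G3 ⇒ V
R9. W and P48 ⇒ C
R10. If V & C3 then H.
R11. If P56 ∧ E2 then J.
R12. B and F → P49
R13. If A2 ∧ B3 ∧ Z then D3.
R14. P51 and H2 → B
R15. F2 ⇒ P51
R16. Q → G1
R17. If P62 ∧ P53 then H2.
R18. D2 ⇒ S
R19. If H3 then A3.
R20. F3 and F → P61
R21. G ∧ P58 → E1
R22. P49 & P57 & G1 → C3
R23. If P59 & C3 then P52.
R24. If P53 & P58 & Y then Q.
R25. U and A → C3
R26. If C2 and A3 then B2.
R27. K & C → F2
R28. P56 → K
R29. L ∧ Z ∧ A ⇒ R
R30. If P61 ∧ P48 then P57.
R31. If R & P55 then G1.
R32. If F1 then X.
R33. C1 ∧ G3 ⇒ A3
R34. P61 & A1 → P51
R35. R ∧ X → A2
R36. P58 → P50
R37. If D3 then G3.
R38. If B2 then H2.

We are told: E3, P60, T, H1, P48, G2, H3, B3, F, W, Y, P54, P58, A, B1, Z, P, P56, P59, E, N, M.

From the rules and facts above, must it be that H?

G  (by R3: Z)
C2  (by R4: G2)
F1  (by R5: E3)
P53  (by R6: N, P)
L  (by R7: H1, P60)
C  (by R9: W, P48)
A3  (by R19: H3)
E1  (by R21: G, P58)
Q  (by R24: P53, P58, Y)
B2  (by R26: C2, A3)
K  (by R28: P56)
R  (by R29: L, Z, A)
X  (by R32: F1)
A2  (by R35: R, X)
H2  (by R38: B2)
F3  (by R1: E1, P59)
D3  (by R13: A2, B3, Z)
G1  (by R16: Q)
P61  (by R20: F3, F)
F2  (by R27: K, C)
P57  (by R30: P61, P48)
G3  (by R37: D3)
V  (by R8: G3)
P51  (by R15: F2)
B  (by R14: P51, H2)
P49  (by R12: B, F)
C3  (by R22: P49, P57, G1)
H  (by R10: V, C3)

Yes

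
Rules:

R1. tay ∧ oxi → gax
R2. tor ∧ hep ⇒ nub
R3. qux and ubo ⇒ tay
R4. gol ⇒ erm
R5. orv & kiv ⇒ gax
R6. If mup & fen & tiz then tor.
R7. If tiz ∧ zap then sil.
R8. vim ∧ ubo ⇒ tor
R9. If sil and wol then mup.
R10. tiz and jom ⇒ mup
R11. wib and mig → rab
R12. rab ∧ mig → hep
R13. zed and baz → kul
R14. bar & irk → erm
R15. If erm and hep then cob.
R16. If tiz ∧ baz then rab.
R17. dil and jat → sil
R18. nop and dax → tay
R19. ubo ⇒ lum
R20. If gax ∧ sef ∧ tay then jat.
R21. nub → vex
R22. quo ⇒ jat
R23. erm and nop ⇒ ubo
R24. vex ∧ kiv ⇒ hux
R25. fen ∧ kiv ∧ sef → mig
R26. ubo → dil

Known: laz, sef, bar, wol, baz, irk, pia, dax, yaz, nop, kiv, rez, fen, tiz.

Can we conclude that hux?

Forward chaining from the given facts derives: erm, rab, tay, ubo, mig, dil, hep, cob, lum.
The only rule concluding hux is R24, which needs vex; that is never established.

No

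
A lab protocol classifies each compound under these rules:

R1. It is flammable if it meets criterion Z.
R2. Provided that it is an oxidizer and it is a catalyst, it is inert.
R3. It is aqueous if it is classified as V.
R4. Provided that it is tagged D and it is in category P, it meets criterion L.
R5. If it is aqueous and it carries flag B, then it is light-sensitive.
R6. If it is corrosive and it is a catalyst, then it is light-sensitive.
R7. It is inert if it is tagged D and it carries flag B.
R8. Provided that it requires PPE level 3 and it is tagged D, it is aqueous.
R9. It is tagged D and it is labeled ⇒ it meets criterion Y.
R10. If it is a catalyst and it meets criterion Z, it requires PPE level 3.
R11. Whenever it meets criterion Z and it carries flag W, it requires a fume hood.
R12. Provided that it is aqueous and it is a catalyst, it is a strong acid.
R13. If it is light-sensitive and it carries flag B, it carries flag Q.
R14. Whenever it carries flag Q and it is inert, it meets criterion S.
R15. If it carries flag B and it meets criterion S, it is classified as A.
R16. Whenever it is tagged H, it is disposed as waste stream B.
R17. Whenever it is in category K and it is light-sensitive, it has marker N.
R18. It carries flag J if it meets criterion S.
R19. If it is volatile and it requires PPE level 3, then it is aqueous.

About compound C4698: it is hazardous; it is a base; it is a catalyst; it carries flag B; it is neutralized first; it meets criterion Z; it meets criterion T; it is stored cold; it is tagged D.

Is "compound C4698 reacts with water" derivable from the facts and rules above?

No

Forward chaining from the given facts derives: is flammable, is inert, requires PPE level 3, is aqueous, is a strong acid, is light-sensitive, carries flag Q, meets criterion S, is classified as A, carries flag J.
No rule has "it reacts with water" as its conclusion, and it is not among the given facts.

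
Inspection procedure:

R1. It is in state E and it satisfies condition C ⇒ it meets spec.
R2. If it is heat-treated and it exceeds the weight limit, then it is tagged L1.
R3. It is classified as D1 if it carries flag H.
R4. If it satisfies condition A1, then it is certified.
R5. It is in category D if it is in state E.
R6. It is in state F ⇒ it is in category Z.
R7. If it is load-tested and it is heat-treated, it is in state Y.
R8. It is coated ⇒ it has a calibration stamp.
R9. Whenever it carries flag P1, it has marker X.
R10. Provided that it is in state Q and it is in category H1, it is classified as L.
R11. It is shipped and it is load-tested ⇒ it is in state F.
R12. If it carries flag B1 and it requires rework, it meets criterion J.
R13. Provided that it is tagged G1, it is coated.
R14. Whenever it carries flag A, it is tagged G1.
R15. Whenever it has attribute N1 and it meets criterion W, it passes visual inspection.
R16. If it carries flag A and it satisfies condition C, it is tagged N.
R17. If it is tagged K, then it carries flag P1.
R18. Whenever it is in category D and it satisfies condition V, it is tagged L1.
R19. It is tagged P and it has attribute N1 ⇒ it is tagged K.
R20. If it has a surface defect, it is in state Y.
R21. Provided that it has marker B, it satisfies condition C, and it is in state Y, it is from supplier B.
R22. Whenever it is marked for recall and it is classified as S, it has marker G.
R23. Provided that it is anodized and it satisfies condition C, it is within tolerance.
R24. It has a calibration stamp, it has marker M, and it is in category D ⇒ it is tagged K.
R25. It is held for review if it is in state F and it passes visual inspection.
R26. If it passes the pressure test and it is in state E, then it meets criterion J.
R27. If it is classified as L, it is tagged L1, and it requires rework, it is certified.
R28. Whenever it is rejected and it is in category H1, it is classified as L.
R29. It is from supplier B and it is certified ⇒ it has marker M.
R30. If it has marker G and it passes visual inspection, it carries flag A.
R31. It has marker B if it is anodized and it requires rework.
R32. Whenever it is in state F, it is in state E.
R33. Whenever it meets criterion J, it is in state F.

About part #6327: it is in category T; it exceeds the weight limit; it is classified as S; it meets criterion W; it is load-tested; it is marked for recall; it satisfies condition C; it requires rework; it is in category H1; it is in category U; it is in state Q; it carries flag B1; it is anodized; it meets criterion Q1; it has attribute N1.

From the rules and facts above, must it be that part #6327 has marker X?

No

Forward chaining from the given facts derives: is classified as L, meets criterion J, passes visual inspection, has marker G, is within tolerance, carries flag A, has marker B, is in state F, is in category Z, is tagged G1, is tagged N, is held for review, is in state E, meets spec, is in category D, is coated, has a calibration stamp.
The only rule concluding "it has marker X" is R9, which needs "it carries flag P1"; that is never established.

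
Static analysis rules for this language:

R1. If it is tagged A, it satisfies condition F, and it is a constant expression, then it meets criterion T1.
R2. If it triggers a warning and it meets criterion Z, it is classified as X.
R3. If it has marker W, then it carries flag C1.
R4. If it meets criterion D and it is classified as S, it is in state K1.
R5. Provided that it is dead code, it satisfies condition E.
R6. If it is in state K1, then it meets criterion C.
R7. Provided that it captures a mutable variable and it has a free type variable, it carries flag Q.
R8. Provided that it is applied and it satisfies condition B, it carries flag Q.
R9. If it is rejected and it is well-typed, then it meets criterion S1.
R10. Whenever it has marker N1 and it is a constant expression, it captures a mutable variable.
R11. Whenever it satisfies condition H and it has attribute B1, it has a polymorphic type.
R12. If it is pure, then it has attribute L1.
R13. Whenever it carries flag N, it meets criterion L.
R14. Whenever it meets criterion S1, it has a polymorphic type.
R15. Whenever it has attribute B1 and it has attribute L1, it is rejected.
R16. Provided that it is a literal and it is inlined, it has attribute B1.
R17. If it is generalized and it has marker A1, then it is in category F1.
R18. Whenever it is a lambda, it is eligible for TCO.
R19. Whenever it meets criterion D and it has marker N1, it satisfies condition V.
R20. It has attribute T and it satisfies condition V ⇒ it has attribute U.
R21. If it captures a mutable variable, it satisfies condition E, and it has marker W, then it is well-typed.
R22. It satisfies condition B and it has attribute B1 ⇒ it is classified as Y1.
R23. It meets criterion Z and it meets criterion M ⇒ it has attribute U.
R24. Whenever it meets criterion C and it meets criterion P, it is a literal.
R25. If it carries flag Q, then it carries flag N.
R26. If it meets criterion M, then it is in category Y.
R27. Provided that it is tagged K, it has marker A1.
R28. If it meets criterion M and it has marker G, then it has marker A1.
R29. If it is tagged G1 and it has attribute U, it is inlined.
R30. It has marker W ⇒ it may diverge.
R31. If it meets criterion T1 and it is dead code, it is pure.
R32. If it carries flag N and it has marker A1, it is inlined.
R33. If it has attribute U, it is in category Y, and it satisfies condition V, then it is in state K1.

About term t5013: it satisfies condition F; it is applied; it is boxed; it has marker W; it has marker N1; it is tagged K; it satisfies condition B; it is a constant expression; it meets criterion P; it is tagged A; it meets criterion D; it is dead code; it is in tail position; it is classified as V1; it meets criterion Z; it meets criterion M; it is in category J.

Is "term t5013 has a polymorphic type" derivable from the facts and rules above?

Yes

By R1 (it is tagged A, it satisfies condition F, it is a constant expression): it meets criterion T1.
By R5 (it is dead code): it satisfies condition E.
By R8 (it is applied, it satisfies condition B): it carries flag Q.
By R10 (it has marker N1, it is a constant expression): it captures a mutable variable.
By R19 (it meets criterion D, it has marker N1): it satisfies condition V.
By R21 (it captures a mutable variable, it satisfies condition E, it has marker W): it is well-typed.
By R23 (it meets criterion Z, it meets criterion M): it has attribute U.
By R25 (it carries flag Q): it carries flag N.
By R26 (it meets criterion M): it is in category Y.
By R27 (it is tagged K): it has marker A1.
By R31 (it meets criterion T1, it is dead code): it is pure.
By R32 (it carries flag N, it has marker A1): it is inlined.
By R33 (it has attribute U, it is in category Y, it satisfies condition V): it is in state K1.
By R6 (it is in state K1): it meets criterion C.
By R12 (it is pure): it has attribute L1.
By R24 (it meets criterion C, it meets criterion P): it is a literal.
By R16 (it is a literal, it is inlined): it has attribute B1.
By R15 (it has attribute B1, it has attribute L1): it is rejected.
By R9 (it is rejected, it is well-typed): it meets criterion S1.
By R14 (it meets criterion S1): it has a polymorphic type.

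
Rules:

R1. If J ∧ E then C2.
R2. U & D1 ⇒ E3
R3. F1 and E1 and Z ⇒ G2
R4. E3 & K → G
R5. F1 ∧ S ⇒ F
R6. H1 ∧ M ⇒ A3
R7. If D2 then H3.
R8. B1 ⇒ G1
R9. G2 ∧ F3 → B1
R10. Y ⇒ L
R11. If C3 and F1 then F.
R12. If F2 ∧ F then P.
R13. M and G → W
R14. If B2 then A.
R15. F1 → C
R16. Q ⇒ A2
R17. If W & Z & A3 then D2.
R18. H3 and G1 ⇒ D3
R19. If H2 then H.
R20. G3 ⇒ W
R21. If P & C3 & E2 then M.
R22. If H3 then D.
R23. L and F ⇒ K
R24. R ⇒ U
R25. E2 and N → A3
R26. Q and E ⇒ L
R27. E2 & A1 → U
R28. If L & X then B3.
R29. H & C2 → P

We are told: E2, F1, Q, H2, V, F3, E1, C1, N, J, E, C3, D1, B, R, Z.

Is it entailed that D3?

C2  (by R1: J, E)
G2  (by R3: F1, E1, Z)
B1  (by R9: G2, F3)
F  (by R11: C3, F1)
H  (by R19: H2)
U  (by R24: R)
A3  (by R25: E2, N)
L  (by R26: Q, E)
P  (by R29: H, C2)
E3  (by R2: U, D1)
G1  (by R8: B1)
M  (by R21: P, C3, E2)
K  (by R23: L, F)
G  (by R4: E3, K)
W  (by R13: M, G)
D2  (by R17: W, Z, A3)
H3  (by R7: D2)
D3  (by R18: H3, G1)

Yes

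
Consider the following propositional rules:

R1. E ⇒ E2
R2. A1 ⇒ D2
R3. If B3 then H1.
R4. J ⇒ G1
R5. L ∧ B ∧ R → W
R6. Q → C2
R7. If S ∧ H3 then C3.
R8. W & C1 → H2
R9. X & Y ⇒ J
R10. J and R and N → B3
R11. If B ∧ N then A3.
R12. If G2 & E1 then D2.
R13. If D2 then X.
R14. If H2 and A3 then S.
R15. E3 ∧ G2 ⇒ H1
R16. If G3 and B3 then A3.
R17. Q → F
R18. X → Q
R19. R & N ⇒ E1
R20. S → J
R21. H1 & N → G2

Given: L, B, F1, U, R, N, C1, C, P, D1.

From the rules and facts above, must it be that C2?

W  (by R5: L, B, R)
H2  (by R8: W, C1)
A3  (by R11: B, N)
S  (by R14: H2, A3)
E1  (by R19: R, N)
J  (by R20: S)
B3  (by R10: J, R, N)
H1  (by R3: B3)
G2  (by R21: H1, N)
D2  (by R12: G2, E1)
X  (by R13: D2)
Q  (by R18: X)
C2  (by R6: Q)

Yes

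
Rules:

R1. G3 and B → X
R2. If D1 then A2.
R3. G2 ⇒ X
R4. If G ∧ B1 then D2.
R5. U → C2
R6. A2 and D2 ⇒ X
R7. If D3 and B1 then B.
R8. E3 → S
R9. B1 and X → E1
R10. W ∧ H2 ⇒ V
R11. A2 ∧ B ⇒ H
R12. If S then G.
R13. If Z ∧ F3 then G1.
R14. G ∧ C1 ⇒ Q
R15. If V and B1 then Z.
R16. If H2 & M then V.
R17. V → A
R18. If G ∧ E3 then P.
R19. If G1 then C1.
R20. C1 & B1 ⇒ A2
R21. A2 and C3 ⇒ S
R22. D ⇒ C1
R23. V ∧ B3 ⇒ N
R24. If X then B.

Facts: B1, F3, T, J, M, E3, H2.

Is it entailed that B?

S  (by R8: E3)
G  (by R12: S)
V  (by R16: H2, M)
D2  (by R4: G, B1)
Z  (by R15: V, B1)
G1  (by R13: Z, F3)
C1  (by R19: G1)
A2  (by R20: C1, B1)
X  (by R6: A2, D2)
B  (by R24: X)

Yes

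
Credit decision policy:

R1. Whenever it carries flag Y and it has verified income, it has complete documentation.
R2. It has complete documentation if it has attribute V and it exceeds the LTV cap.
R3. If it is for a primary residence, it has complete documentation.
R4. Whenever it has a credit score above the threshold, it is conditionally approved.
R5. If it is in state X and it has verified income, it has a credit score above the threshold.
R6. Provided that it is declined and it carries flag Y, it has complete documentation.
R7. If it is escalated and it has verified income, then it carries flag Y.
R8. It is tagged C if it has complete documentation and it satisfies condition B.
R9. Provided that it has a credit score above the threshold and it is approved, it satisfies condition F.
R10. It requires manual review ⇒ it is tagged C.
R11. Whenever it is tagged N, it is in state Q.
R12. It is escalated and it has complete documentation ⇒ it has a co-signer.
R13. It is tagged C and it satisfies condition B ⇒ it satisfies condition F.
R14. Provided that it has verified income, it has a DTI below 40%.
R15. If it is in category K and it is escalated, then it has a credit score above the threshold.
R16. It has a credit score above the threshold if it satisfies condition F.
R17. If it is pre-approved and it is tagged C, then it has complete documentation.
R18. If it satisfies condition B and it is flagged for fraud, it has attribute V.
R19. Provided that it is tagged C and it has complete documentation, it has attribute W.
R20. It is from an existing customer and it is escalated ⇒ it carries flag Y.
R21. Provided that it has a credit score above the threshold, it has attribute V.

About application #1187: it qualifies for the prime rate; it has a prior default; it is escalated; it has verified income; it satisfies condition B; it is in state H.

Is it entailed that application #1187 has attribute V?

By R7 (it is escalated, it has verified income): it carries flag Y.
By R1 (it carries flag Y, it has verified income): it has complete documentation.
By R8 (it has complete documentation, it satisfies condition B): it is tagged C.
By R13 (it is tagged C, it satisfies condition B): it satisfies condition F.
By R16 (it satisfies condition F): it has a credit score above the threshold.
By R21 (it has a credit score above the threshold): it has attribute V.

Yes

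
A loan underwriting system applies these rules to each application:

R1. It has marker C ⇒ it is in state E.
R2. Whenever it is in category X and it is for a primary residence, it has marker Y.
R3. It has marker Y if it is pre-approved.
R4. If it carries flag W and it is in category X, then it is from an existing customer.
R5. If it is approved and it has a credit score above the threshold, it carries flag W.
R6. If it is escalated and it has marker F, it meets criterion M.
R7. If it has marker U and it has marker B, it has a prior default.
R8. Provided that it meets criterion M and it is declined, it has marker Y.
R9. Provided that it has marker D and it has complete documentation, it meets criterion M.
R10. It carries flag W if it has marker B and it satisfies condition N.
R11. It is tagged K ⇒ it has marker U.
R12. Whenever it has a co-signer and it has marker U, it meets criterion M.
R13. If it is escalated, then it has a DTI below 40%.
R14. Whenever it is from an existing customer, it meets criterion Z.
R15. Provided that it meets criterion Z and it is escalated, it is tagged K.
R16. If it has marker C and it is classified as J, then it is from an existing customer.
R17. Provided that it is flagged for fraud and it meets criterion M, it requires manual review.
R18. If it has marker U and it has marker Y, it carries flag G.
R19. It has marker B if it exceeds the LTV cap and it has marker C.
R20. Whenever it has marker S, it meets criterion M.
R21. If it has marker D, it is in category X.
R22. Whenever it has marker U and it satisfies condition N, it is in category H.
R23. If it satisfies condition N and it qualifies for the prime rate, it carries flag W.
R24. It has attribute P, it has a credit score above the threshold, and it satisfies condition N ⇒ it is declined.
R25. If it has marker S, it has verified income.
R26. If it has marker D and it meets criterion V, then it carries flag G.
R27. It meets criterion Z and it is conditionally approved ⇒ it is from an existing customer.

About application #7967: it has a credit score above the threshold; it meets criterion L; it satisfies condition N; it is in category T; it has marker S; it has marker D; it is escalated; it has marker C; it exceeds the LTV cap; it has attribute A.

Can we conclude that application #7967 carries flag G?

No

Forward chaining from the given facts derives: is in state E, has a DTI below 40%, has marker B, meets criterion M, is in category X, has verified income, carries flag W, is from an existing customer, meets criterion Z, is tagged K, has marker U, is in category H, has a prior default.
Rules concluding "it carries flag G": R18 needs "it has marker Y"; R26 needs "it meets criterion V" — none of these are established.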